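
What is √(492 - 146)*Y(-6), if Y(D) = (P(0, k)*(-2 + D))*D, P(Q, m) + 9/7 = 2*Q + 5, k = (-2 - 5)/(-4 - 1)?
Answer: 1248*√346/7 ≈ 3316.3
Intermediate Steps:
k = 7/5 (k = -7/(-5) = -7*(-⅕) = 7/5 ≈ 1.4000)
P(Q, m) = 26/7 + 2*Q (P(Q, m) = -9/7 + (2*Q + 5) = -9/7 + (5 + 2*Q) = 26/7 + 2*Q)
Y(D) = D*(-52/7 + 26*D/7) (Y(D) = ((26/7 + 2*0)*(-2 + D))*D = ((26/7 + 0)*(-2 + D))*D = (26*(-2 + D)/7)*D = (-52/7 + 26*D/7)*D = D*(-52/7 + 26*D/7))
√(492 - 146)*Y(-6) = √(492 - 146)*((26/7)*(-6)*(-2 - 6)) = √346*((26/7)*(-6)*(-8)) = √346*(1248/7) = 1248*√346/7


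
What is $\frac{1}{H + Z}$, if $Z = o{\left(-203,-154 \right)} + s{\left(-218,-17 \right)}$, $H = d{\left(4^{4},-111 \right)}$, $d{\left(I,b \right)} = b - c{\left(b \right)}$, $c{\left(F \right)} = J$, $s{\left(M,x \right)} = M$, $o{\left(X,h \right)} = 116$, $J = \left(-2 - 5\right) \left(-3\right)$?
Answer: $- \frac{1}{234} \approx -0.0042735$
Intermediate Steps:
$J = 21$ ($J = \left(-7\right) \left(-3\right) = 21$)
$c{\left(F \right)} = 21$
$d{\left(I,b \right)} = -21 + b$ ($d{\left(I,b \right)} = b - 21 = -21 + b$)
$H = -132$ ($H = -21 - 111 = -132$)
$Z = -102$ ($Z = 116 - 218 = -102$)
$\frac{1}{H + Z} = \frac{1}{-132 - 102} = \frac{1}{-234} = - \frac{1}{234}$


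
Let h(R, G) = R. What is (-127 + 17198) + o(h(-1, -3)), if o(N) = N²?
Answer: 17072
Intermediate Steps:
(-127 + 17198) + o(h(-1, -3)) = (-127 + 17198) + (-1)² = 17071 + 1 = 17072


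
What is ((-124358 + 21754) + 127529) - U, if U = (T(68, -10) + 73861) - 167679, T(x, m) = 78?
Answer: 118665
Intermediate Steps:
U = -93740 (U = (78 + 73861) - 167679 = 73939 - 167679 = -93740)
((-124358 + 21754) + 127529) - U = ((-124358 + 21754) + 127529) - 1*(-93740) = (-102604 + 127529) + 93740 = 24925 + 93740 = 118665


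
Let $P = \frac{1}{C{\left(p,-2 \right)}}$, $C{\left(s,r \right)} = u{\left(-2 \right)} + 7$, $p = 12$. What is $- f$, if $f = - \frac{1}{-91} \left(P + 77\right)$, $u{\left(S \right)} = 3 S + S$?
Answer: $- \frac{76}{91} \approx -0.83517$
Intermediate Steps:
$u{\left(S \right)} = 4 S$
$C{\left(s,r \right)} = -1$ ($C{\left(s,r \right)} = 4 \left(-2\right) + 7 = -8 + 7 = -1$)
$P = -1$ ($P = \frac{1}{-1} = -1$)
$f = \frac{76}{91}$ ($f = - \frac{1}{-91} \left(-1 + 77\right) = \left(-1\right) \left(- \frac{1}{91}\right) 76 = \frac{1}{91} \cdot 76 = \frac{76}{91} \approx 0.83517$)
$- f = \left(-1\right) \frac{76}{91} = - \frac{76}{91}$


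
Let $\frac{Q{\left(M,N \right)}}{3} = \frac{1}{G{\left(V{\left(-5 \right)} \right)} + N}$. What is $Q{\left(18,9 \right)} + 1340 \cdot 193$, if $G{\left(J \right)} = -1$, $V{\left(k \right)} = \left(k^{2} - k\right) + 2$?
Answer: $\frac{2068963}{8} \approx 2.5862 \cdot 10^{5}$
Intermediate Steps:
$V{\left(k \right)} = 2 + k^{2} - k$
$Q{\left(M,N \right)} = \frac{3}{-1 + N}$
$Q{\left(18,9 \right)} + 1340 \cdot 193 = \frac{3}{-1 + 9} + 1340 \cdot 193 = \frac{3}{8} + 258620 = \frac{2068963}{8}$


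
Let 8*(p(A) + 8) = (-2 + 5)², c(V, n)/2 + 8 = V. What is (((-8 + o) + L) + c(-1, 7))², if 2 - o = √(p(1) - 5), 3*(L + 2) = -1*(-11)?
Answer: 35057/72 + 67*I*√190/6 ≈ 486.9 + 153.92*I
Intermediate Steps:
c(V, n) = -16 + 2*V
L = 5/3 (L = -2 + (-1*(-11))/3 = -2 + (⅓)*11 = -2 + 11/3 = 5/3 ≈ 1.6667)
p(A) = -55/8 (p(A) = -8 + (-2 + 5)²/8 = -8 + (⅛)*3² = -8 + (⅛)*9 = -8 + 9/8 = -55/8)
o = 2 - I*√190/4 (o = 2 - √(-55/8 - 5) = 2 - √(-95/8) = 2 - I*√190/4 ≈ 2.0 - 3.446*I)
(((-8 + o) + L) + c(-1, 7))² = (((-8 + (2 - I*√190/4)) + 5/3) + (-16 + 2*(-1)))² = (((-6 - I*√190/4) + 5/3) + (-16 - 2))² = ((-13/3 - I*√190/4) - 18)² = (-67/3 - I*√190/4)²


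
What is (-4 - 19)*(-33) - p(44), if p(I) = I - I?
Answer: 759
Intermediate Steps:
p(I) = 0
(-4 - 19)*(-33) - p(44) = (-4 - 19)*(-33) - 1*0 = -23*(-33) + 0 = 759 + 0 = 759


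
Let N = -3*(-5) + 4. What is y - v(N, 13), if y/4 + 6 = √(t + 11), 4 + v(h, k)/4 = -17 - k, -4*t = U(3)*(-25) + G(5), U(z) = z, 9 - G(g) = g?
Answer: 112 + 2*√115 ≈ 133.45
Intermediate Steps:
G(g) = 9 - g
N = 19 (N = 15 + 4 = 19)
t = 71/4 (t = -(3*(-25) + (9 - 1*5))/4 = -(-75 + (9 - 5))/4 = -(-75 + 4)/4 = -¼*(-71) = 71/4 ≈ 17.750)
v(h, k) = -84 - 4*k (v(h, k) = -16 + 4*(-17 - k) = -16 + (-68 - 4*k) = -84 - 4*k)
y = -24 + 2*√115 (y = -24 + 4*√(71/4 + 11) = -24 + 4*√(115/4) = -24 + 4*(√115/2) = -24 + 2*√115 ≈ -2.5524)
y - v(N, 13) = (-24 + 2*√115) - (-84 - 4*13) = (-24 + 2*√115) - (-84 - 52) = (-24 + 2*√115) - 1*(-136) = (-24 + 2*√115) + 136 = 112 + 2*√115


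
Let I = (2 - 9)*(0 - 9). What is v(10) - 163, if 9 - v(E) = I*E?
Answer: -784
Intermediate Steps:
I = 63 (I = -7*(-9) = 63)
v(E) = 9 - 63*E
v(10) - 163 = (9 - 63*10) - 163 = (9 - 630) - 163 = -621 - 163 = -784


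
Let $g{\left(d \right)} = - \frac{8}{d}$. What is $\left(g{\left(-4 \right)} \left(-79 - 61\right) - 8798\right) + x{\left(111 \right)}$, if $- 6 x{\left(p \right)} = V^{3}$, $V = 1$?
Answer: $- \frac{54469}{6} \approx -9078.2$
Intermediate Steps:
$x{\left(p \right)} = - \frac{1}{6}$ ($x{\left(p \right)} = - \frac{1^{3}}{6} = \left(- \frac{1}{6}\right) 1 = - \frac{1}{6}$)
$\left(g{\left(-4 \right)} \left(-79 - 61\right) - 8798\right) + x{\left(111 \right)} = \left(- \frac{8}{-4} \left(-79 - 61\right) - 8798\right) - \frac{1}{6} = \left(\left(-8\right) \left(- \frac{1}{4}\right) \left(-140\right) - 8798\right) - \frac{1}{6} = \left(2 \left(-140\right) - 8798\right) - \frac{1}{6} = \left(-280 - 8798\right) - \frac{1}{6} = -9078 - \frac{1}{6} = - \frac{54469}{6}$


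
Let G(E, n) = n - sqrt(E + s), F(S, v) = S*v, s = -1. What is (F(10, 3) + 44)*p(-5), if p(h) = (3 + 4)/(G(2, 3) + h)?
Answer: -518/3 ≈ -172.67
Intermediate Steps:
G(E, n) = n - sqrt(-1 + E) (G(E, n) = n - sqrt(E - 1) = n - sqrt(-1 + E))
p(h) = 7/(2 + h) (p(h) = (3 + 4)/((3 - sqrt(-1 + 2)) + h) = 7/((3 - sqrt(1)) + h) = 7/((3 - 1*1) + h) = 7/((3 - 1) + h) = 7/(2 + h))
(F(10, 3) + 44)*p(-5) = (10*3 + 44)*(7/(2 - 5)) = (30 + 44)*(7/(-3)) = 74*(7*(-1/3)) = 74*(-7/3) = -518/3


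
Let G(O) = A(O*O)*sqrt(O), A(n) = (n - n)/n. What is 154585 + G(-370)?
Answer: 154585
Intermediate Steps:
A(n) = 0 (A(n) = 0/n = 0)
G(O) = 0 (G(O) = 0*sqrt(O) = 0)
154585 + G(-370) = 154585 + 0 = 154585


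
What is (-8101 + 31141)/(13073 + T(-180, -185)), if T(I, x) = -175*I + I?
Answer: 23040/44393 ≈ 0.51900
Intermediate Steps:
T(I, x) = -174*I
(-8101 + 31141)/(13073 + T(-180, -185)) = (-8101 + 31141)/(13073 - 174*(-180)) = 23040/(13073 + 31320) = 23040/44393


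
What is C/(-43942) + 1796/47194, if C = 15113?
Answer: -2497335/8164562 ≈ -0.30587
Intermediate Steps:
C/(-43942) + 1796/47194 = 15113/(-43942) + 1796/47194 = 15113*(-1/43942) + 1796*(1/47194) = -119/346 + 898/23597 = -2497335/8164562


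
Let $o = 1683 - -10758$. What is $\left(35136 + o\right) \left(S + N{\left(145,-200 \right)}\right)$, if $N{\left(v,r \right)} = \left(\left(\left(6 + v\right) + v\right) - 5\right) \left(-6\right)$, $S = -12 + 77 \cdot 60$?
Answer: $136165374$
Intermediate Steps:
$o = 12441$ ($o = 1683 + 10758 = 12441$)
$S = 4608$ ($S = -12 + 4620 = 4608$)
$N{\left(v,r \right)} = -6 - 12 v$ ($N{\left(v,r \right)} = \left(\left(6 + 2 v\right) - 5\right) \left(-6\right) = \left(1 + 2 v\right) \left(-6\right) = -6 - 12 v$)
$\left(35136 + o\right) \left(S + N{\left(145,-200 \right)}\right) = \left(35136 + 12441\right) \left(4608 - 1746\right) = 47577 \left(4608 - 1746\right) = 47577 \cdot 2862 = 136165374$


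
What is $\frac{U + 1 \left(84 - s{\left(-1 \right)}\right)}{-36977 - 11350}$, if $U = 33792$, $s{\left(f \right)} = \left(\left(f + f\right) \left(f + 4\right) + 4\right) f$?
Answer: $- \frac{33874}{48327} \approx -0.70093$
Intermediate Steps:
$s{\left(f \right)} = f \left(4 + 2 f \left(4 + f\right)\right)$ ($s{\left(f \right)} = \left(2 f \left(4 + f\right) + 4\right) f = \left(4 + 2 f \left(4 + f\right)\right) f = f \left(4 + 2 f \left(4 + f\right)\right)$)
$\frac{U + 1 \left(84 - s{\left(-1 \right)}\right)}{-36977 - 11350} = \frac{33792 + 1 \left(84 - 2 \left(-1\right) \left(2 + \left(-1\right)^{2} + 4 \left(-1\right)\right)\right)}{-36977 - 11350} = \frac{33792 + 1 \left(84 - 2 \left(-1\right) \left(2 + 1 - 4\right)\right)}{-48327} = \left(33792 + 1 \left(84 - 2 \left(-1\right) \left(-1\right)\right)\right) \left(- \frac{1}{48327}\right) = \left(33792 + 1 \left(84 - 2\right)\right) \left(- \frac{1}{48327}\right) = \left(33792 + 1 \cdot 82\right) \left(- \frac{1}{48327}\right) = \left(33792 + 82\right) \left(- \frac{1}{48327}\right) = 33874 \left(- \frac{1}{48327}\right) = - \frac{33874}{48327}$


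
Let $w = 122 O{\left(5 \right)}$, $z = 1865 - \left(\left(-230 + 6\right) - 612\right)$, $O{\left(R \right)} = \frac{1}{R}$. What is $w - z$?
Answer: $- \frac{13383}{5} \approx -2676.6$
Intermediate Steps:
$z = 2701$ ($z = 1865 - \left(-224 - 612\right) = 1865 - -836 = 1865 + 836 = 2701$)
$w = \frac{122}{5} \approx 24.4$
$w - z = \frac{122}{5} - 2701 = - \frac{13383}{5}$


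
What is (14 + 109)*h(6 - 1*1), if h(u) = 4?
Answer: 492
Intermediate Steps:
(14 + 109)*h(6 - 1*1) = (14 + 109)*4 = 123*4 = 492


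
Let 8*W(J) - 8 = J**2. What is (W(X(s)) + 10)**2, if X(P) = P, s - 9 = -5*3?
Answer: 961/4 ≈ 240.25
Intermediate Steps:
s = -6 (s = 9 - 5*3 = 9 - 15 = -6)
W(J) = 1 + J**2/8
(W(X(s)) + 10)**2 = ((1 + (1/8)*(-6)**2) + 10)**2 = ((1 + (1/8)*36) + 10)**2 = ((1 + 9/2) + 10)**2 = (11/2 + 10)**2 = (31/2)**2 = 961/4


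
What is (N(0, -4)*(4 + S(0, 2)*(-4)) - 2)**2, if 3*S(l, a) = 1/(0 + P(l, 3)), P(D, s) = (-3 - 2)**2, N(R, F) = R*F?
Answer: 4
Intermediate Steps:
N(R, F) = F*R
P(D, s) = 25 (P(D, s) = (-5)**2 = 25)
S(l, a) = 1/75 (S(l, a) = 1/(3*(0 + 25)) = (1/3)/25 = (1/3)*(1/25) = 1/75)
(N(0, -4)*(4 + S(0, 2)*(-4)) - 2)**2 = ((-4*0)*(4 + (1/75)*(-4)) - 2)**2 = (0*(4 - 4/75) - 2)**2 = (0*(296/75) - 2)**2 = (0 - 2)**2 = (-2)**2 = 4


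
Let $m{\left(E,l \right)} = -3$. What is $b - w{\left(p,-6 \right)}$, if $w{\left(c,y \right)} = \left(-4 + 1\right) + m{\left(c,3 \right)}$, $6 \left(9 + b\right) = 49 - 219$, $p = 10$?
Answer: $- \frac{94}{3} \approx -31.333$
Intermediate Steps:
$b = - \frac{112}{3}$ ($b = -9 + \frac{49 - 219}{6} = -9 + \frac{1}{6} \left(-170\right) = -9 - \frac{85}{3} = - \frac{112}{3} \approx -37.333$)
$w{\left(c,y \right)} = -6$ ($w{\left(c,y \right)} = \left(-4 + 1\right) - 3 = -3 - 3 = -6$)
$b - w{\left(p,-6 \right)} = - \frac{112}{3} - -6 = - \frac{112}{3} + 6 = - \frac{94}{3}$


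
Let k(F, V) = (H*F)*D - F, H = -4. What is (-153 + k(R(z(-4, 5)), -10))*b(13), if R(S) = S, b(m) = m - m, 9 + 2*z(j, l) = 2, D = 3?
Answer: 0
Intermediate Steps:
z(j, l) = -7/2 (z(j, l) = -9/2 + (1/2)*2 = -9/2 + 1 = -7/2)
b(m) = 0
k(F, V) = -13*F (k(F, V) = -4*F*3 - F = -12*F - F = -13*F)
(-153 + k(R(z(-4, 5)), -10))*b(13) = (-153 - 13*(-7/2))*0 = (-153 + 91/2)*0 = -215/2*0 = 0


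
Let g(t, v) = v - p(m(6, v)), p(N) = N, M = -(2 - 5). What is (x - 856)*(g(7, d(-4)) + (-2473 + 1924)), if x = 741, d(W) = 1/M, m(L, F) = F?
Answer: 63135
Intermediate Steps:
M = 3 (M = -1*(-3) = 3)
d(W) = 1/3
g(t, v) = 0 (g(t, v) = v - v = 0)
(x - 856)*(g(7, d(-4)) + (-2473 + 1924)) = (741 - 856)*(0 + (-2473 + 1924)) = -115*(0 - 549) = -115*(-549) = 63135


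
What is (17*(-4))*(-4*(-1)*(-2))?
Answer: 544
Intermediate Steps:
(17*(-4))*(-4*(-1)*(-2)) = -272*(-2) = -68*(-8) = 544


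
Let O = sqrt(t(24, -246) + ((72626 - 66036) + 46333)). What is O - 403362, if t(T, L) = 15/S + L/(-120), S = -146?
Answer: -403362 + sqrt(28203704395)/730 ≈ -4.0313e+5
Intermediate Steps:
t(T, L) = -15/146 - L/120 (t(T, L) = 15/(-146) + L/(-120) = 15*(-1/146) + L*(-1/120) = -15/146 - L/120)
O = sqrt(28203704395)/730 (O = sqrt((-15/146 - 1/120*(-246)) + ((72626 - 66036) + 46333)) = sqrt((-15/146 + 41/20) + (6590 + 46333)) = sqrt(2843/1460 + 52923) = sqrt(77270423/1460) = sqrt(28203704395)/730 ≈ 230.05)
O - 403362 = sqrt(28203704395)/730 - 403362 = -403362 + sqrt(28203704395)/730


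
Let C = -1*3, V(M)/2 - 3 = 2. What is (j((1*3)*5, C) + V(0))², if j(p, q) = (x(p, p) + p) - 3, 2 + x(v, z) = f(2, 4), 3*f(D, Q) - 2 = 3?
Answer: 4225/9 ≈ 469.44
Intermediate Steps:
f(D, Q) = 5/3 (f(D, Q) = ⅔ + (⅓)*3 = ⅔ + 1 = 5/3)
V(M) = 10 (V(M) = 6 + 2*2 = 6 + 4 = 10)
x(v, z) = -⅓ (x(v, z) = -2 + 5/3 = -⅓)
C = -3
j(p, q) = -10/3 + p (j(p, q) = (-⅓ + p) - 3 = -10/3 + p)
(j((1*3)*5, C) + V(0))² = ((-10/3 + (1*3)*5) + 10)² = ((-10/3 + 3*5) + 10)² = ((-10/3 + 15) + 10)² = (35/3 + 10)² = (65/3)² = 4225/9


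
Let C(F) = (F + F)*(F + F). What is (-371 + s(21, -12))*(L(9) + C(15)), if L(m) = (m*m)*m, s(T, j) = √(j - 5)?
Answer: -604359 + 1629*I*√17 ≈ -6.0436e+5 + 6716.5*I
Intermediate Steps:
C(F) = 4*F² (C(F) = (2*F)*(2*F) = 4*F²)
s(T, j) = √(-5 + j)
L(m) = m³ (L(m) = m²*m = m³)
(-371 + s(21, -12))*(L(9) + C(15)) = (-371 + √(-5 - 12))*(9³ + 4*15²) = (-371 + √(-17))*(729 + 4*225) = (-371 + I*√17)*(729 + 900) = (-371 + I*√17)*1629 = -604359 + 1629*I*√17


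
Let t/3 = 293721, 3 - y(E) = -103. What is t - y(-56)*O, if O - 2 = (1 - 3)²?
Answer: 880527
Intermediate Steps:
O = 6 (O = 2 + (1 - 3)² = 2 + (-2)² = 2 + 4 = 6)
y(E) = 106 (y(E) = 3 - 1*(-103) = 3 + 103 = 106)
t = 881163 (t = 3*293721 = 881163)
t - y(-56)*O = 881163 - 106*6 = 881163 - 1*636 = 881163 - 636 = 880527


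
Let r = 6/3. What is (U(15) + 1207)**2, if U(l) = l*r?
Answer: 1530169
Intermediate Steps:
r = 2 (r = 6*(1/3) = 2)
U(l) = 2*l (U(l) = l*2 = 2*l)
(U(15) + 1207)**2 = (2*15 + 1207)**2 = (30 + 1207)**2 = 1237**2 = 1530169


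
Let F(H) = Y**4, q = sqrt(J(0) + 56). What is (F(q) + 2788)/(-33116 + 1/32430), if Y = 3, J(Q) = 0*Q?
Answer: -93041670/1073951879 ≈ -0.086635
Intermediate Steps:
J(Q) = 0
q = 2*sqrt(14) (q = sqrt(0 + 56) = sqrt(56) = 2*sqrt(14) ≈ 7.4833)
F(H) = 81 (F(H) = 3**4 = 81)
(F(q) + 2788)/(-33116 + 1/32430) = (81 + 2788)/(-33116 + 1/32430) = 2869/(-33116 + 1/32430) = 2869/(-1073951879/32430) = 2869*(-32430/1073951879) = -93041670/1073951879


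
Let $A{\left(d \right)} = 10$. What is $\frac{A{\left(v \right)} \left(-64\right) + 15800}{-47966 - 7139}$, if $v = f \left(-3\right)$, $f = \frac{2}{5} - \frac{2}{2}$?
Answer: $- \frac{3032}{11021} \approx -0.27511$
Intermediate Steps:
$f = - \frac{3}{5}$ ($f = 2 \cdot \frac{1}{5} - 1 = \frac{2}{5} - 1 = - \frac{3}{5} \approx -0.6$)
$v = \frac{9}{5}$ ($v = \left(- \frac{3}{5}\right) \left(-3\right) = \frac{9}{5} \approx 1.8$)
$\frac{A{\left(v \right)} \left(-64\right) + 15800}{-47966 - 7139} = \frac{10 \left(-64\right) + 15800}{-47966 - 7139} = \frac{-640 + 15800}{-55105} = 15160 \left(- \frac{1}{55105}\right) = - \frac{3032}{11021}$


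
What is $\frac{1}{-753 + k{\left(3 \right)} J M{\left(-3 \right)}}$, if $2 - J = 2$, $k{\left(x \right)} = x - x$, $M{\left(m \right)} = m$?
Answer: $- \frac{1}{753} \approx -0.001328$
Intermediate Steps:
$k{\left(x \right)} = 0$
$J = 0$ ($J = 2 - 2 = 0$)
$\frac{1}{-753 + k{\left(3 \right)} J M{\left(-3 \right)}} = \frac{1}{-753 + 0 \cdot 0 \left(-3\right)} = \frac{1}{-753 + 0 \left(-3\right)} = \frac{1}{-753 + 0} = \frac{1}{-753} = - \frac{1}{753}$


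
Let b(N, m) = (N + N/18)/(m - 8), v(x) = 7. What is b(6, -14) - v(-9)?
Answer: -481/66 ≈ -7.2879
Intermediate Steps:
b(N, m) = 19*N/(18*(-8 + m)) (b(N, m) = (N + N*(1/18))/(-8 + m) = (N + N/18)/(-8 + m) = (19*N/18)/(-8 + m) = 19*N/(18*(-8 + m)))
b(6, -14) - v(-9) = (19/18)*6/(-8 - 14) - 1*7 = (19/18)*6/(-22) - 7 = (19/18)*6*(-1/22) - 7 = -19/66 - 7 = -481/66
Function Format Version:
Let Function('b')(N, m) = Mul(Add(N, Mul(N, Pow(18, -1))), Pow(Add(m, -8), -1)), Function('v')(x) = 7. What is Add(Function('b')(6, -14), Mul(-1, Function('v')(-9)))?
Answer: Rational(-481, 66) ≈ -7.2879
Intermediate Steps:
Function('b')(N, m) = Mul(Rational(19, 18), N, Pow(Add(-8, m), -1)) (Function('b')(N, m) = Mul(Add(N, Mul(N, Rational(1, 18))), Pow(Add(-8, m), -1)) = Mul(Add(N, Mul(Rational(1, 18), N)), Pow(Add(-8, m), -1)) = Mul(Mul(Rational(19, 18), N), Pow(Add(-8, m), -1)) = Mul(Rational(19, 18), N, Pow(Add(-8, m), -1)))
Add(Function('b')(6, -14), Mul(-1, Function('v')(-9))) = Add(Mul(Rational(19, 18), 6, Pow(Add(-8, -14), -1)), Mul(-1, 7)) = Add(Mul(Rational(19, 18), 6, Pow(-22, -1)), -7) = Add(Mul(Rational(19, 18), 6, Rational(-1, 22)), -7) = Add(Rational(-19, 66), -7) = Rational(-481, 66)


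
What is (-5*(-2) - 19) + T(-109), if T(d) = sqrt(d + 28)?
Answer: -9 + 9*I ≈ -9.0 + 9.0*I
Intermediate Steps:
T(d) = sqrt(28 + d)
(-5*(-2) - 19) + T(-109) = (-5*(-2) - 19) + sqrt(28 - 109) = (10 - 19) + sqrt(-81) = -9 + 9*I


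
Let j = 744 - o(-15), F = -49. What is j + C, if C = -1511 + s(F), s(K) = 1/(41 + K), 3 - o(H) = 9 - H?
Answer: -5969/8 ≈ -746.13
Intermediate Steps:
o(H) = -6 + H (o(H) = 3 - (9 - H) = 3 + (-9 + H) = -6 + H)
j = 765 (j = 744 - (-6 - 15) = 744 - 1*(-21) = 744 + 21 = 765)
C = -12089/8 (C = -1511 + 1/(41 - 49) = -1511 + 1/(-8) = -1511 - ⅛ = -12089/8 ≈ -1511.1)
j + C = 765 - 12089/8 = -5969/8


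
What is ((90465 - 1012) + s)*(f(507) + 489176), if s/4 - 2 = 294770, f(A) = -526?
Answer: 619872559650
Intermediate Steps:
s = 1179088 (s = 8 + 4*294770 = 8 + 1179080 = 1179088)
((90465 - 1012) + s)*(f(507) + 489176) = ((90465 - 1012) + 1179088)*(-526 + 489176) = (89453 + 1179088)*488650 = 1268541*488650 = 619872559650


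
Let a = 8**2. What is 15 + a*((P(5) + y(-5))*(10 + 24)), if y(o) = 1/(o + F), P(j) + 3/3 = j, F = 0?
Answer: 41419/5 ≈ 8283.8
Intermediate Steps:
P(j) = -1 + j
a = 64
y(o) = 1/o (y(o) = 1/(o + 0) = 1/o)
15 + a*((P(5) + y(-5))*(10 + 24)) = 15 + 64*(((-1 + 5) + 1/(-5))*(10 + 24)) = 15 + 64*((4 - 1/5)*34) = 15 + 64*((19/5)*34) = 15 + 64*(646/5) = 15 + 41344/5 = 41419/5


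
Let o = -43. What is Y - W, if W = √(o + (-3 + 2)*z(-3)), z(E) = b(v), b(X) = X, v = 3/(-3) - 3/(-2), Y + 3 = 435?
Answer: 432 - I*√174/2 ≈ 432.0 - 6.5955*I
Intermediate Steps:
Y = 432 (Y = -3 + 435 = 432)
v = ½ (v = 3*(-⅓) - 3*(-½) = -1 + 3/2 = ½ ≈ 0.50000)
z(E) = ½
W = I*√174/2 (W = √(-43 + (-3 + 2)*(½)) = √(-43 - 1*½) = √(-43 - ½) = √(-87/2) = I*√174/2 ≈ 6.5955*I)
Y - W = 432 - I*√174/2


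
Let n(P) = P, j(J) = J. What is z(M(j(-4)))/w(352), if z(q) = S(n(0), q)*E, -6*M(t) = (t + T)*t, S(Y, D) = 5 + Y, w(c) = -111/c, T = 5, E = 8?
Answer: -14080/111 ≈ -126.85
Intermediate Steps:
M(t) = -t*(5 + t)/6 (M(t) = -(t + 5)*t/6 = -(5 + t)*t/6 = -t*(5 + t)/6)
z(q) = 40 (z(q) = (5 + 0)*8 = 5*8 = 40)
z(M(j(-4)))/w(352) = 40/((-111/352)) = 40/((-111*1/352)) = 40/(-111/352) = 40*(-352/111) = -14080/111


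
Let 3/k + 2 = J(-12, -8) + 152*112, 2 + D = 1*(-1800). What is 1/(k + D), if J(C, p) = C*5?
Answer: -5654/10188507 ≈ -0.00055494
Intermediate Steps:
J(C, p) = 5*C
D = -1802 (D = -2 + 1*(-1800) = -2 - 1800 = -1802)
k = 1/5654 (k = 3/(-2 + (5*(-12) + 152*112)) = 3/(-2 + (-60 + 17024)) = 3/(-2 + 16964) = 3/16962 = 3*(1/16962) = 1/5654 ≈ 0.00017687)
1/(k + D) = 1/(1/5654 - 1802) = 1/(-10188507/5654) = -5654/10188507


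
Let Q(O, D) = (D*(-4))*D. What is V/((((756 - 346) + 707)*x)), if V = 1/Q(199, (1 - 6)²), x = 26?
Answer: -1/72605000 ≈ -1.3773e-8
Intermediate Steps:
Q(O, D) = -4*D² (Q(O, D) = (-4*D)*D = -4*D²)
V = -1/2500 (V = 1/(-4*(1 - 6)⁴) = 1/(-4*((-5)²)²) = 1/(-4*25²) = 1/(-4*625) = 1/(-2500) = -1/2500 ≈ -0.00040000)
V/((((756 - 346) + 707)*x)) = -1/(26*((756 - 346) + 707))/2500 = -1/(26*(410 + 707))/2500 = -1/(2500*(1117*26)) = -1/2500/29042 = -1/2500*1/29042 = -1/72605000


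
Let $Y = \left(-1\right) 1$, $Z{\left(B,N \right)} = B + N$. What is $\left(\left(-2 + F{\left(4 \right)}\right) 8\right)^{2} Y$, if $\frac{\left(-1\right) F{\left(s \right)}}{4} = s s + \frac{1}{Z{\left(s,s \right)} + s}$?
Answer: $- \frac{2534464}{9} \approx -2.8161 \cdot 10^{5}$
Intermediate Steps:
$F{\left(s \right)} = - 4 s^{2} - \frac{4}{3 s}$ ($F{\left(s \right)} = - 4 \left(s s + \frac{1}{\left(s + s\right) + s}\right) = - 4 \left(s^{2} + \frac{1}{2 s + s}\right) = - 4 \left(s^{2} + \frac{1}{3 s}\right) = - 4 s^{2} - \frac{4}{3 s}$)
$Y = -1$
$\left(\left(-2 + F{\left(4 \right)}\right) 8\right)^{2} Y = \left(\left(-2 + \frac{4 \left(-1 - 3 \cdot 4^{3}\right)}{3 \cdot 4}\right) 8\right)^{2} \left(-1\right) = \left(\left(-2 + \frac{4}{3} \cdot \frac{1}{4} \left(-1 - 192\right)\right) 8\right)^{2} \left(-1\right) = \left(\left(-2 + \frac{4}{3} \cdot \frac{1}{4} \left(-193\right)\right) 8\right)^{2} \left(-1\right) = \left(\left(-2 - \frac{193}{3}\right) 8\right)^{2} \left(-1\right) = \left(\left(- \frac{199}{3}\right) 8\right)^{2} \left(-1\right) = \left(- \frac{1592}{3}\right)^{2} \left(-1\right) = \frac{2534464}{9} \left(-1\right) = - \frac{2534464}{9}$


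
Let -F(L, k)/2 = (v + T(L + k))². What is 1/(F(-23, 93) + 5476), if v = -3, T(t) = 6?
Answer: 1/5458 ≈ 0.00018322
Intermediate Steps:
F(L, k) = -18 (F(L, k) = -2*(-3 + 6)² = -2*3² = -2*9 = -18)
1/(F(-23, 93) + 5476) = 1/(-18 + 5476) = 1/5458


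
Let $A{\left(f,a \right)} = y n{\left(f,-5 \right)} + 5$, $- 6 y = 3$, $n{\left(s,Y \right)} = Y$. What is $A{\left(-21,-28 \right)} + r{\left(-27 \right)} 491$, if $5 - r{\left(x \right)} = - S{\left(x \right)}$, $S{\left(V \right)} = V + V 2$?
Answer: $- \frac{74617}{2} \approx -37309.0$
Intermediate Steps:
$S{\left(V \right)} = 3 V$ ($S{\left(V \right)} = V + 2 V = 3 V$)
$y = - \frac{1}{2}$ ($y = \left(- \frac{1}{6}\right) 3 = - \frac{1}{2} \approx -0.5$)
$r{\left(x \right)} = 5 + 3 x$ ($r{\left(x \right)} = 5 - - 3 x = 5 + 3 x$)
$A{\left(f,a \right)} = \frac{15}{2}$ ($A{\left(f,a \right)} = \left(- \frac{1}{2}\right) \left(-5\right) + 5 = \frac{5}{2} + 5 = \frac{15}{2}$)
$A{\left(-21,-28 \right)} + r{\left(-27 \right)} 491 = \frac{15}{2} + \left(5 + 3 \left(-27\right)\right) 491 = \frac{15}{2} + \left(5 - 81\right) 491 = \frac{15}{2} - 37316 = - \frac{74617}{2}$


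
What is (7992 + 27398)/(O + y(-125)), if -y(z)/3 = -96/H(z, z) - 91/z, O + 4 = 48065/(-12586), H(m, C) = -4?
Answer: -55677317500/129011103 ≈ -431.57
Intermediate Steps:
O = -98409/12586 (O = -4 + 48065/(-12586) = -4 + 48065*(-1/12586) = -4 - 48065/12586 = -98409/12586 ≈ -7.8189)
y(z) = -72 + 273/z (y(z) = -3*(-96/(-4) - 91/z) = -3*(-96*(-1/4) - 91/z) = -3*(24 - 91/z) = -72 + 273/z)
(7992 + 27398)/(O + y(-125)) = (7992 + 27398)/(-98409/12586 + (-72 + 273/(-125))) = 35390/(-98409/12586 + (-72 + 273*(-1/125))) = 35390/(-98409/12586 + (-72 - 273/125)) = 35390/(-98409/12586 - 9273/125) = 35390/(-129011103/1573250) = 35390*(-1573250/129011103) = -55677317500/129011103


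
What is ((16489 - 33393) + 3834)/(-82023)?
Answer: 13070/82023 ≈ 0.15935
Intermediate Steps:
((16489 - 33393) + 3834)/(-82023) = (-16904 + 3834)*(-1/82023) = -13070*(-1/82023) = 13070/82023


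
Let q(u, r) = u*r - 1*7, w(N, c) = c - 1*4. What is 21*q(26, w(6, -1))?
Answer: -2877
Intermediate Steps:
w(N, c) = -4 + c (w(N, c) = c - 4 = -4 + c)
q(u, r) = -7 + r*u (q(u, r) = r*u - 7 = -7 + r*u)
21*q(26, w(6, -1)) = 21*(-7 + (-4 - 1)*26) = 21*(-7 - 5*26) = 21*(-7 - 130) = 21*(-137) = -2877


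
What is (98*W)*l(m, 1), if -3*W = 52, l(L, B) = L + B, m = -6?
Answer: 25480/3 ≈ 8493.3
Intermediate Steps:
l(L, B) = B + L
W = -52/3 (W = -⅓*52 = -52/3 ≈ -17.333)
(98*W)*l(m, 1) = (98*(-52/3))*(1 - 6) = -5096/3*(-5) = 25480/3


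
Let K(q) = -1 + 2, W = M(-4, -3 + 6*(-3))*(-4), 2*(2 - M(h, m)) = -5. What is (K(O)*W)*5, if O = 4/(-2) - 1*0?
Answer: -90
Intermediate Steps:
M(h, m) = 9/2 (M(h, m) = 2 - ½*(-5) = 2 + 5/2 = 9/2)
O = -2 (O = 4*(-½) + 0 = -2 + 0 = -2)
W = -18 (W = (9/2)*(-4) = -18)
K(q) = 1
(K(O)*W)*5 = (1*(-18))*5 = -18*5 = -90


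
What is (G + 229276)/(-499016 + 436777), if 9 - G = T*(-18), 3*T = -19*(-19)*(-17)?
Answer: -192463/62239 ≈ -3.0923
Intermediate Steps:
T = -6137/3 (T = (-19*(-19)*(-17))/3 = (361*(-17))/3 = (1/3)*(-6137) = -6137/3 ≈ -2045.7)
G = -36813 (G = 9 - (-6137)*(-18)/3 = 9 - 1*36822 = 9 - 36822 = -36813)
(G + 229276)/(-499016 + 436777) = (-36813 + 229276)/(-499016 + 436777) = 192463/(-62239) = 192463*(-1/62239) = -192463/62239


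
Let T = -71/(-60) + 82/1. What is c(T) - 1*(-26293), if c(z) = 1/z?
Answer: 131228423/4991 ≈ 26293.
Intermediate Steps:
T = 4991/60 (T = -71*(-1/60) + 82*1 = 71/60 + 82 = 4991/60 ≈ 83.183)
c(T) - 1*(-26293) = 1/(4991/60) - 1*(-26293) = 60/4991 + 26293 = 131228423/4991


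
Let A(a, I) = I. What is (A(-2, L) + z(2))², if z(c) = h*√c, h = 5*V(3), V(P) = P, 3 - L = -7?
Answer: 550 + 300*√2 ≈ 974.26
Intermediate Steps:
L = 10 (L = 3 - 1*(-7) = 3 + 7 = 10)
h = 15 (h = 5*3 = 15)
z(c) = 15*√c
(A(-2, L) + z(2))² = (10 + 15*√2)²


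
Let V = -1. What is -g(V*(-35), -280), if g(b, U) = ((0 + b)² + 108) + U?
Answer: -1053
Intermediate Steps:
g(b, U) = 108 + U + b² (g(b, U) = (b² + 108) + U = (108 + b²) + U = 108 + U + b²)
-g(V*(-35), -280) = -(108 - 280 + (-1*(-35))²) = -(108 - 280 + 35²) = -(108 - 280 + 1225) = -1*1053 = -1053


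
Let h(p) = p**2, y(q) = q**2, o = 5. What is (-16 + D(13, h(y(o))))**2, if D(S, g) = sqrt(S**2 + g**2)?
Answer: (16 - sqrt(390794))**2 ≈ 3.7105e+5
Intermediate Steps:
(-16 + D(13, h(y(o))))**2 = (-16 + sqrt(13**2 + ((5**2)**2)**2))**2 = (-16 + sqrt(169 + (25**2)**2))**2 = (-16 + sqrt(169 + 625**2))**2 = (-16 + sqrt(169 + 390625))**2 = (-16 + sqrt(390794))**2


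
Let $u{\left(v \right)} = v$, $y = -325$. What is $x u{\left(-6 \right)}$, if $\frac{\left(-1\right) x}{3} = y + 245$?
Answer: $-1440$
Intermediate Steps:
$x = 240$ ($x = - 3 \left(-325 + 245\right) = \left(-3\right) \left(-80\right) = 240$)
$x u{\left(-6 \right)} = 240 \left(-6\right) = -1440$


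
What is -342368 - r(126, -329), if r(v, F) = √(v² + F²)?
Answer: -342368 - 7*√2533 ≈ -3.4272e+5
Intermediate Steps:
r(v, F) = √(F² + v²)
-342368 - r(126, -329) = -342368 - √((-329)² + 126²) = -342368 - √(108241 + 15876) = -342368 - √124117 = -342368 - 7*√2533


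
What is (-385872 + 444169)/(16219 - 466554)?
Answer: -58297/450335 ≈ -0.12945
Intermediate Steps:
(-385872 + 444169)/(16219 - 466554) = 58297/(-450335) = 58297*(-1/450335) = -58297/450335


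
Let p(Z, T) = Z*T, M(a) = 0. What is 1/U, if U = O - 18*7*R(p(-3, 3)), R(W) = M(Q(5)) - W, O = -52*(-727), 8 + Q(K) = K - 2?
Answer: 1/36670 ≈ 2.7270e-5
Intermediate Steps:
Q(K) = -10 + K (Q(K) = -8 + (K - 2) = -8 + (-2 + K) = -10 + K)
p(Z, T) = T*Z
O = 37804
R(W) = -W (R(W) = 0 - W = -W)
U = 36670 (U = 37804 - 18*7*(-3*(-3)) = 37804 - 126*(-1*(-9)) = 37804 - 126*9 = 37804 - 1*1134 = 37804 - 1134 = 36670)
1/U = 1/36670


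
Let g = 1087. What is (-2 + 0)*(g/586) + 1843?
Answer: 538912/293 ≈ 1839.3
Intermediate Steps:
(-2 + 0)*(g/586) + 1843 = (-2 + 0)*(1087/586) + 1843 = -2174/586 + 1843 = -2*1087/586 + 1843 = -1087/293 + 1843 = 538912/293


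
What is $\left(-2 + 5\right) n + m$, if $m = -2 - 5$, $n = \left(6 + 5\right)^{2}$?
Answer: $356$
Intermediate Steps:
$n = 121$ ($n = 11^{2} = 121$)
$m = -7$ ($m = -2 - 5 = -7$)
$\left(-2 + 5\right) n + m = \left(-2 + 5\right) 121 - 7 = 3 \cdot 121 - 7 = 363 - 7 = 356$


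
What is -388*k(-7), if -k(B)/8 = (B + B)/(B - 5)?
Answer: 10864/3 ≈ 3621.3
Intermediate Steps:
k(B) = -16*B/(-5 + B) (k(B) = -8*(B + B)/(B - 5) = -8*2*B/(-5 + B) = -16*B/(-5 + B))
-388*k(-7) = -(-6208)*(-7)/(-5 - 7) = -(-6208)*(-7)/(-12) = -(-6208)*(-7)*(-1)/12 = -388*(-28/3) = 10864/3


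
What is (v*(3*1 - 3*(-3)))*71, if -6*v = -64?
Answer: 9088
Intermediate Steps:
v = 32/3 (v = -1/6*(-64) = 32/3 ≈ 10.667)
(v*(3*1 - 3*(-3)))*71 = (32*(3*1 - 3*(-3))/3)*71 = (32*(3 + 9)/3)*71 = ((32/3)*12)*71 = 128*71 = 9088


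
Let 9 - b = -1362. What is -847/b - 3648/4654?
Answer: -4471673/3190317 ≈ -1.4016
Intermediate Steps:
b = 1371 (b = 9 - 1*(-1362) = 9 + 1362 = 1371)
-847/b - 3648/4654 = -847/1371 - 3648/4654 = -847*1/1371 - 3648*1/4654 = -847/1371 - 1824/2327 = -4471673/3190317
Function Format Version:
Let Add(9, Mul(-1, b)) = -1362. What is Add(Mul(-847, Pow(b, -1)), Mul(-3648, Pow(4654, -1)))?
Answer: Rational(-4471673, 3190317) ≈ -1.4016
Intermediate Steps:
b = 1371 (b = Add(9, Mul(-1, -1362)) = Add(9, 1362) = 1371)
Add(Mul(-847, Pow(b, -1)), Mul(-3648, Pow(4654, -1))) = Add(Mul(-847, Pow(1371, -1)), Mul(-3648, Pow(4654, -1))) = Add(Mul(-847, Rational(1, 1371)), Mul(-3648, Rational(1, 4654))) = Add(Rational(-847, 1371), Rational(-1824, 2327)) = Rational(-4471673, 3190317)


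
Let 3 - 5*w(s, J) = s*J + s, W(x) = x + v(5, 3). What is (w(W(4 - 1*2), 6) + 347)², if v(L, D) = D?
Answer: 2900209/25 ≈ 1.1601e+5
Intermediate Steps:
W(x) = 3 + x (W(x) = x + 3 = 3 + x)
w(s, J) = ⅗ - s/5 - J*s/5 (w(s, J) = ⅗ - (s*J + s)/5 = ⅗ - (J*s + s)/5 = ⅗ - (s + J*s)/5 = ⅗ + (-s/5 - J*s/5) = ⅗ - s/5 - J*s/5)
(w(W(4 - 1*2), 6) + 347)² = ((⅗ - (3 + (4 - 1*2))/5 - ⅕*6*(3 + (4 - 1*2))) + 347)² = ((⅗ - (3 + (4 - 2))/5 - ⅕*6*(3 + (4 - 2))) + 347)² = ((⅗ - (3 + 2)/5 - ⅕*6*(3 + 2)) + 347)² = ((⅗ - ⅕*5 - ⅕*6*5) + 347)² = ((⅗ - 1 - 6) + 347)² = (-32/5 + 347)² = (1703/5)² = 2900209/25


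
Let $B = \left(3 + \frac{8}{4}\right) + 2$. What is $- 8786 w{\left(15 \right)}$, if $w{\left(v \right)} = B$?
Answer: $-61502$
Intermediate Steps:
$B = 7$ ($B = \left(3 + 8 \cdot \frac{1}{4}\right) + 2 = \left(3 + 2\right) + 2 = 5 + 2 = 7$)
$w{\left(v \right)} = 7$
$- 8786 w{\left(15 \right)} = \left(-8786\right) 7 = -61502$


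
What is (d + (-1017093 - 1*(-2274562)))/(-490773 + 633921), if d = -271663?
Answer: 164301/23858 ≈ 6.8866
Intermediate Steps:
(d + (-1017093 - 1*(-2274562)))/(-490773 + 633921) = (-271663 + (-1017093 - 1*(-2274562)))/(-490773 + 633921) = (-271663 + (-1017093 + 2274562))/143148 = (-271663 + 1257469)*(1/143148) = 985806*(1/143148) = 164301/23858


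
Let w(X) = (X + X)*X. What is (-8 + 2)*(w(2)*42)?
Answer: -2016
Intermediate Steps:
w(X) = 2*X² (w(X) = (2*X)*X = 2*X²)
(-8 + 2)*(w(2)*42) = (-8 + 2)*((2*2²)*42) = -6*2*4*42 = -48*42 = -6*336 = -2016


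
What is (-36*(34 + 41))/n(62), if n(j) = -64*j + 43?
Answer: 108/157 ≈ 0.68790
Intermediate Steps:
n(j) = 43 - 64*j
(-36*(34 + 41))/n(62) = (-36*(34 + 41))/(43 - 64*62) = (-36*75)/(43 - 3968) = -2700/(-3925) = -2700*(-1/3925) = 108/157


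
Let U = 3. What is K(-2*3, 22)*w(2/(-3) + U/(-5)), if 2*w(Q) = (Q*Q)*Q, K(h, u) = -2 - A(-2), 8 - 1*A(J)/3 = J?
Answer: 109744/3375 ≈ 32.517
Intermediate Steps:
A(J) = 24 - 3*J
K(h, u) = -32 (K(h, u) = -2 - (24 - 3*(-2)) = -2 - (24 + 6) = -2 - 1*30 = -2 - 30 = -32)
w(Q) = Q³/2 (w(Q) = ((Q*Q)*Q)/2 = (Q²*Q)/2 = Q³/2)
K(-2*3, 22)*w(2/(-3) + U/(-5)) = -16*(2/(-3) + 3/(-5))³ = -16*(2*(-⅓) + 3*(-⅕))³ = -16*(-⅔ - ⅗)³ = -16*(-19/15)³ = -16*(-6859)/3375 = -32*(-6859/6750) = 109744/3375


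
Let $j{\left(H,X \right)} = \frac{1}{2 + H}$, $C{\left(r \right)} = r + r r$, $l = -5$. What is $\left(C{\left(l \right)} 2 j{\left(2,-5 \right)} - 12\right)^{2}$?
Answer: $4$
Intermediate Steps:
$C{\left(r \right)} = r + r^{2}$
$\left(C{\left(l \right)} 2 j{\left(2,-5 \right)} - 12\right)^{2} = \left(\frac{- 5 \left(1 - 5\right) 2}{2 + 2} - 12\right)^{2} = \left(\frac{\left(-5\right) \left(-4\right) 2}{4} - 12\right)^{2} = \left(20 \cdot 2 \cdot \frac{1}{4} - 12\right)^{2} = \left(40 \cdot \frac{1}{4} - 12\right)^{2} = \left(10 - 12\right)^{2} = \left(-2\right)^{2} = 4$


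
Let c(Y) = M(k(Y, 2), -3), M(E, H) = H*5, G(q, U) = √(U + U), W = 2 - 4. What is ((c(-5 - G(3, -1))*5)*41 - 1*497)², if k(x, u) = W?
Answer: 12759184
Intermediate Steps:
W = -2
k(x, u) = -2
G(q, U) = √2*√U (G(q, U) = √(2*U) = √2*√U)
M(E, H) = 5*H
c(Y) = -15 (c(Y) = 5*(-3) = -15)
((c(-5 - G(3, -1))*5)*41 - 1*497)² = (-15*5*41 - 1*497)² = (-75*41 - 497)² = (-3075 - 497)² = (-3572)² = 12759184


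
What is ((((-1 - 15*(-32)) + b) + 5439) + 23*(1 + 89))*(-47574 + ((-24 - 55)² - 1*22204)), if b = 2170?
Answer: -645408846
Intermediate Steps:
((((-1 - 15*(-32)) + b) + 5439) + 23*(1 + 89))*(-47574 + ((-24 - 55)² - 1*22204)) = ((((-1 - 15*(-32)) + 2170) + 5439) + 23*(1 + 89))*(-47574 + ((-24 - 55)² - 1*22204)) = ((((-1 + 480) + 2170) + 5439) + 23*90)*(-47574 + ((-79)² - 22204)) = (((479 + 2170) + 5439) + 2070)*(-47574 + (6241 - 22204)) = ((2649 + 5439) + 2070)*(-47574 - 15963) = (8088 + 2070)*(-63537) = 10158*(-63537) = -645408846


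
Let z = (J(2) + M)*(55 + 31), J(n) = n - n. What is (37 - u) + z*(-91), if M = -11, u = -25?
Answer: 86148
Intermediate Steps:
J(n) = 0
z = -946 (z = (0 - 11)*(55 + 31) = -11*86 = -946)
(37 - u) + z*(-91) = (37 - 1*(-25)) - 946*(-91) = (37 + 25) + 86086 = 62 + 86086 = 86148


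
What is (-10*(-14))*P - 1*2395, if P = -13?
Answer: -4215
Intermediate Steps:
(-10*(-14))*P - 1*2395 = -10*(-14)*(-13) - 1*2395 = 140*(-13) - 2395 = -1820 - 2395 = -4215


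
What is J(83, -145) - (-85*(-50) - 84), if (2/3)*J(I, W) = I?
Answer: -8083/2 ≈ -4041.5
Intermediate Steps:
J(I, W) = 3*I/2
J(83, -145) - (-85*(-50) - 84) = (3/2)*83 - (-85*(-50) - 84) = 249/2 - (4250 - 84) = 249/2 - 1*4166 = 249/2 - 4166 = -8083/2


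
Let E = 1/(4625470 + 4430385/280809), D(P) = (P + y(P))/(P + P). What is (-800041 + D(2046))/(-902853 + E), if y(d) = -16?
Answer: 236234578668480161185/266592875000860410684 ≈ 0.88612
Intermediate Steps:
D(P) = (-16 + P)/(2*P) (D(P) = (P - 16)/(P + P) = (-16 + P)/((2*P)) = (-16 + P)*(1/(2*P)) = (-16 + P)/(2*P))
E = 31201/144319781735 (E = 1/(4625470 + 4430385*(1/280809)) = 1/(4625470 + 492265/31201) = 1/(144319781735/31201) = 31201/144319781735 ≈ 2.1619e-7)
(-800041 + D(2046))/(-902853 + E) = (-800041 + (½)*(-16 + 2046)/2046)/(-902853 + 31201/144319781735) = (-800041 + (½)*(1/2046)*2030)/(-130299547898758754/144319781735) = (-800041 + 1015/2046)*(-144319781735/130299547898758754) = -1636882871/2046*(-144319781735/130299547898758754) = 236234578668480161185/266592875000860410684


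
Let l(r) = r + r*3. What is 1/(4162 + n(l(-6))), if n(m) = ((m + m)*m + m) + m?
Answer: 1/5266 ≈ 0.00018990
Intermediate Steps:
l(r) = 4*r (l(r) = r + 3*r = 4*r)
n(m) = 2*m + 2*m² (n(m) = ((2*m)*m + m) + m = (2*m² + m) + m = (m + 2*m²) + m = 2*m + 2*m²)
1/(4162 + n(l(-6))) = 1/(4162 + 2*(4*(-6))*(1 + 4*(-6))) = 1/(4162 + 2*(-24)*(1 - 24)) = 1/(4162 + 2*(-24)*(-23)) = 1/(4162 + 1104) = 1/5266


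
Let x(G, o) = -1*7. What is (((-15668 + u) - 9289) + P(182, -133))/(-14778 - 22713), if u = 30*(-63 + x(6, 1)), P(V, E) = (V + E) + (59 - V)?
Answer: 27131/37491 ≈ 0.72367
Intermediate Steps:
x(G, o) = -7
P(V, E) = 59 + E (P(V, E) = (E + V) + (59 - V) = 59 + E)
u = -2100 (u = 30*(-63 - 7) = 30*(-70) = -2100)
(((-15668 + u) - 9289) + P(182, -133))/(-14778 - 22713) = (((-15668 - 2100) - 9289) + (59 - 133))/(-14778 - 22713) = ((-17768 - 9289) - 74)/(-37491) = (-27057 - 74)*(-1/37491) = -27131*(-1/37491) = 27131/37491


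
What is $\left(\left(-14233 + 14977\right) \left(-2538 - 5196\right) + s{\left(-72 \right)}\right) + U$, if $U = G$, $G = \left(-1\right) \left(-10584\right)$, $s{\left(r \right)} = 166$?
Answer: $-5743346$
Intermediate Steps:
$G = 10584$
$U = 10584$
$\left(\left(-14233 + 14977\right) \left(-2538 - 5196\right) + s{\left(-72 \right)}\right) + U = \left(\left(-14233 + 14977\right) \left(-2538 - 5196\right) + 166\right) + 10584 = \left(744 \left(-7734\right) + 166\right) + 10584 = \left(-5754096 + 166\right) + 10584 = -5753930 + 10584 = -5743346$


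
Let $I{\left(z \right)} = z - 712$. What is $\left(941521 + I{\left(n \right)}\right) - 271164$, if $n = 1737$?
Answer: $671382$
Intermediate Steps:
$I{\left(z \right)} = -712 + z$
$\left(941521 + I{\left(n \right)}\right) - 271164 = \left(941521 + \left(-712 + 1737\right)\right) - 271164 = \left(941521 + 1025\right) - 271164 = 942546 - 271164 = 671382$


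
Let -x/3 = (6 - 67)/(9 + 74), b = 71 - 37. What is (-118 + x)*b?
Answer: -326774/83 ≈ -3937.0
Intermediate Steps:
b = 34
x = 183/83 (x = -3*(6 - 67)/(9 + 74) = -(-183)/83 = -3*(-61/83) = 183/83 ≈ 2.2048)
(-118 + x)*b = (-118 + 183/83)*34 = -9611/83*34 = -326774/83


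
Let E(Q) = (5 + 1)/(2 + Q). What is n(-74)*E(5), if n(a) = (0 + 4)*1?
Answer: 24/7 ≈ 3.4286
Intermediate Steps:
E(Q) = 6/(2 + Q)
n(a) = 4 (n(a) = 4*1 = 4)
n(-74)*E(5) = 4*(6/(2 + 5)) = 4*(6/7) = 24/7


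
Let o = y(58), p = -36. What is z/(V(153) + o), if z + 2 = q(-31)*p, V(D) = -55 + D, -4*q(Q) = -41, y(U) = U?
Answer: -371/156 ≈ -2.3782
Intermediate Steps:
q(Q) = 41/4 (q(Q) = -1/4*(-41) = 41/4)
o = 58
z = -371 (z = -2 + (41/4)*(-36) = -2 - 369 = -371)
z/(V(153) + o) = -371/((-55 + 153) + 58) = -371/(98 + 58) = -371/156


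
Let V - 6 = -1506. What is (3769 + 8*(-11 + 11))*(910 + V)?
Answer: -2223710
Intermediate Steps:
V = -1500 (V = 6 - 1506 = -1500)
(3769 + 8*(-11 + 11))*(910 + V) = (3769 + 8*(-11 + 11))*(910 - 1500) = (3769 + 8*0)*(-590) = (3769 + 0)*(-590) = 3769*(-590) = -2223710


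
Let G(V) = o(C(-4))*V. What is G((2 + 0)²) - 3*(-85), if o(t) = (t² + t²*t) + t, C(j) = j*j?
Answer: 17727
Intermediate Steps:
C(j) = j²
o(t) = t + t² + t³ (o(t) = (t² + t³) + t = t + t² + t³)
G(V) = 4368*V (G(V) = ((-4)²*(1 + (-4)² + ((-4)²)²))*V = (16*(1 + 16 + 16²))*V = (16*(1 + 16 + 256))*V = (16*273)*V = 4368*V)
G((2 + 0)²) - 3*(-85) = 4368*(2 + 0)² - 3*(-85) = 4368*2² + 255 = 4368*4 + 255 = 17472 + 255 = 17727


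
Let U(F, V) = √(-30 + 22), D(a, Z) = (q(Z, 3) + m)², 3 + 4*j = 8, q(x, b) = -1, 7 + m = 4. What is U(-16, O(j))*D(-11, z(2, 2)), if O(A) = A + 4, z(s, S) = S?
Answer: 32*I*√2 ≈ 45.255*I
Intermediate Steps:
m = -3 (m = -7 + 4 = -3)
j = 5/4 (j = -¾ + (¼)*8 = -¾ + 2 = 5/4 ≈ 1.2500)
O(A) = 4 + A
D(a, Z) = 16 (D(a, Z) = (-1 - 3)² = (-4)² = 16)
U(F, V) = 2*I*√2 (U(F, V) = √(-8) = 2*I*√2)
U(-16, O(j))*D(-11, z(2, 2)) = (2*I*√2)*16 = 32*I*√2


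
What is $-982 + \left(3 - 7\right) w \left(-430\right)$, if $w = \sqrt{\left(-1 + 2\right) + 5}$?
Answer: $-982 + 1720 \sqrt{6} \approx 3231.1$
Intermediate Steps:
$w = \sqrt{6}$ ($w = \sqrt{1 + 5} = \sqrt{6} \approx 2.4495$)
$-982 + \left(3 - 7\right) w \left(-430\right) = -982 + \left(3 - 7\right) \sqrt{6} \left(-430\right) = -982 + - 4 \sqrt{6} \left(-430\right) = -982 + 1720 \sqrt{6}$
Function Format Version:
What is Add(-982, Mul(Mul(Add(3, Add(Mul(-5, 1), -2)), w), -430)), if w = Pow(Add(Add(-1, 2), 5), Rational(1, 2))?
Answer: Add(-982, Mul(1720, Pow(6, Rational(1, 2)))) ≈ 3231.1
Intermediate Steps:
w = Pow(6, Rational(1, 2)) (w = Pow(Add(1, 5), Rational(1, 2)) = Pow(6, Rational(1, 2)) ≈ 2.4495)
Add(-982, Mul(Mul(Add(3, Add(Mul(-5, 1), -2)), w), -430)) = Add(-982, Mul(Mul(Add(3, Add(Mul(-5, 1), -2)), Pow(6, Rational(1, 2))), -430)) = Add(-982, Mul(Mul(Add(3, Add(-5, -2)), Pow(6, Rational(1, 2))), -430)) = Add(-982, Mul(Mul(Add(3, -7), Pow(6, Rational(1, 2))), -430)) = Add(-982, Mul(Mul(-4, Pow(6, Rational(1, 2))), -430)) = Add(-982, Mul(1720, Pow(6, Rational(1, 2))))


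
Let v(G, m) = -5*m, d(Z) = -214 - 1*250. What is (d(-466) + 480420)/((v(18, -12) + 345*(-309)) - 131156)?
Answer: -479956/237701 ≈ -2.0192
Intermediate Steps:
d(Z) = -464 (d(Z) = -214 - 250 = -464)
(d(-466) + 480420)/((v(18, -12) + 345*(-309)) - 131156) = (-464 + 480420)/((-5*(-12) + 345*(-309)) - 131156) = 479956/((60 - 106605) - 131156) = 479956/(-106545 - 131156) = 479956/(-237701) = 479956*(-1/237701) = -479956/237701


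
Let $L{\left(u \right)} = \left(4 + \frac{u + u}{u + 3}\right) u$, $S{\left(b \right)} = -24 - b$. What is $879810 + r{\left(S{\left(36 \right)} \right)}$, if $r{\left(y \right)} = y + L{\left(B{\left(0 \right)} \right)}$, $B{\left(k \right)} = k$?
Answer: $879750$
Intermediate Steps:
$L{\left(u \right)} = u \left(4 + \frac{2 u}{3 + u}\right)$ ($L{\left(u \right)} = \left(4 + \frac{2 u}{3 + u}\right) u = u \left(4 + \frac{2 u}{3 + u}\right)$)
$r{\left(y \right)} = y$ ($r{\left(y \right)} = y + 6 \cdot 0 \frac{1}{3 + 0} \left(2 + 0\right) = y + 6 \cdot 0 \cdot \frac{1}{3} \cdot 2 = y + 0 = y$)
$879810 + r{\left(S{\left(36 \right)} \right)} = 879810 - 60 = 879750$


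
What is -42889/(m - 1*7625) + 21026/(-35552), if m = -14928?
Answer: 525295175/400902128 ≈ 1.3103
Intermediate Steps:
-42889/(m - 1*7625) + 21026/(-35552) = -42889/(-14928 - 1*7625) + 21026/(-35552) = -42889/(-14928 - 7625) + 21026*(-1/35552) = -42889/(-22553) - 10513/17776 = -42889*(-1/22553) - 10513/17776 = 42889/22553 - 10513/17776 = 525295175/400902128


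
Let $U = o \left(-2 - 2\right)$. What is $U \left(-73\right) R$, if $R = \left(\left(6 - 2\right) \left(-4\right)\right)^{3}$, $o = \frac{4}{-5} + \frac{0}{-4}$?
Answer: $\frac{4784128}{5} \approx 9.5683 \cdot 10^{5}$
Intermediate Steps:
$o = - \frac{4}{5}$ ($o = 4 \left(- \frac{1}{5}\right) + 0 \left(- \frac{1}{4}\right) = - \frac{4}{5} + 0 = - \frac{4}{5} \approx -0.8$)
$U = \frac{16}{5}$ ($U = - \frac{4 \left(-2 - 2\right)}{5} = \left(- \frac{4}{5}\right) \left(-4\right) = \frac{16}{5} \approx 3.2$)
$R = -4096$ ($R = \left(\left(6 - 2\right) \left(-4\right)\right)^{3} = \left(4 \left(-4\right)\right)^{3} = \left(-16\right)^{3} = -4096$)
$U \left(-73\right) R = \frac{16}{5} \left(-73\right) \left(-4096\right) = \left(- \frac{1168}{5}\right) \left(-4096\right) = \frac{4784128}{5}$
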